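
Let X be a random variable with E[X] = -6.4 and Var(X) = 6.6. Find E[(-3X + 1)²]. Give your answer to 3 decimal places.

467.440

E[-3X + 1] = -3·-6.4 + 1 = 20.2
Var(-3X + 1) = (-3)²·6.6 = 59.4
E[(-3X + 1)²] = Var((-3X + 1)) + (E[(-3X + 1)])² = 59.4 + (20.2)² = 467.44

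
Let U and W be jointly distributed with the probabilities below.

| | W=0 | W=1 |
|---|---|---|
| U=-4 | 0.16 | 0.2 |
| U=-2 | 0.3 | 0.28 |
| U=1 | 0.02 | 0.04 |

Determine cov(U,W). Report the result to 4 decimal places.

E[U] = -2.54,  E[W] = 0.52
E[UW] = -1.32
cov(U,W) = E[UW] − E[U]E[W] = -1.32 − (-2.54)(0.52) = 0.0008

0.0008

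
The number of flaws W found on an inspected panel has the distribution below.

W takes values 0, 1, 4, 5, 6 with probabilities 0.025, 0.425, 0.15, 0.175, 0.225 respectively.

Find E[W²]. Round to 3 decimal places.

E[W²] = (0)²(0.025) + (1)²(0.425) + (4)²(0.15) + (5)²(0.175) + (6)²(0.225) = 15.3

15.300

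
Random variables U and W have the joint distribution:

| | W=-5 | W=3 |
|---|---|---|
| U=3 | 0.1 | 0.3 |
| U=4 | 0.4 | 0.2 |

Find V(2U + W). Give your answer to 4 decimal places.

13.7600

E[U] = 3.6,  E[W] = -1,  E[UW] = -4.4
V(U) = 13.2 − (3.6)² = 0.24;  V(W) = 17 − (-1)² = 16
Cov(U,W) = -4.4 − (3.6)(-1) = -0.8
V(2U + W) = (2)²·0.24 + (1)²·16 + 2·(2)·(1)·-0.8 = 13.76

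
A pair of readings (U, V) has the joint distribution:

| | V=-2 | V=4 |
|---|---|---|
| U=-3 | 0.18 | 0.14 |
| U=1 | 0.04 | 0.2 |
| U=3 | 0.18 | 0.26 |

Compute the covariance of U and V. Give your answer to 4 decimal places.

1.2000

E[U] = 0.6,  E[V] = 1.6
E[UV] = 2.16
Cov(U,V) = E[UV] − E[U]E[V] = 2.16 − (0.6)(1.6) = 1.2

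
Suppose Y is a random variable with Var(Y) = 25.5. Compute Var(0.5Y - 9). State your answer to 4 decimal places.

6.3750

Var(0.5Y - 9) = (0.5)²·Var(Y) = 0.25·25.5 = 6.375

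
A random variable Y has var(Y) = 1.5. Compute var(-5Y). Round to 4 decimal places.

var(-5Y) = (-5)²·var(Y) = 25·1.5 = 37.5

37.5000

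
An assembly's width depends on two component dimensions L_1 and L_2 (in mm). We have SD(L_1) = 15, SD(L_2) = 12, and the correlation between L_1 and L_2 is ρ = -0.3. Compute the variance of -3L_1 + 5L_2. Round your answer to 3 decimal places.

7245.000

V(L_1) = (15)² = 225;  V(L_2) = (12)² = 144
Cov(L_1,L_2) = ρ·SD(L_1)·SD(L_2) = -0.3·15·12 = -54
V(-3L_1 + 5L_2) = (-3)²·V(L_1) + (5)²·V(L_2) + 2·(-3)·(5)·Cov(L_1,L_2)
= 9·225 + 25·144 + -30·-54 = 7245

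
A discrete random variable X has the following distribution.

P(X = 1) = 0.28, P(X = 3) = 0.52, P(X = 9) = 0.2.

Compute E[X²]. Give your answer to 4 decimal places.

21.1600

E[X²] = (1)²(0.28) + (3)²(0.52) + (9)²(0.2) = 21.16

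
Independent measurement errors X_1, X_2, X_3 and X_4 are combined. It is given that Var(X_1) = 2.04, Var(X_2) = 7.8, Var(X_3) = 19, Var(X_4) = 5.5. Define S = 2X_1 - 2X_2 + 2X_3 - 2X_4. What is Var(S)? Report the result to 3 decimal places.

By independence, Var(S) = (2)²Var(X_1) + (-2)²Var(X_2) + (2)²Var(X_3) + (-2)²Var(X_4)
= (2)²·2.04 + (-2)²·7.8 + (2)²·19 + (-2)²·5.5 = 137.36

137.360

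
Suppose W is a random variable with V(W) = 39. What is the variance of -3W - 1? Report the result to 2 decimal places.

V(-3W - 1) = (-3)²·V(W) = 9·39 = 351

351.00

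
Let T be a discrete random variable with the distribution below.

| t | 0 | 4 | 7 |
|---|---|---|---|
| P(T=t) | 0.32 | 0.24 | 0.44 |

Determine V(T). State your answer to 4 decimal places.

E[T] = (0)(0.32) + (4)(0.24) + (7)(0.44) = 4.04
E[T²] = (0)²(0.32) + (4)²(0.24) + (7)²(0.44) = 25.4
V(T) = E[T²] − (E[T])² = 25.4 − (4.04)² = 9.0784

9.0784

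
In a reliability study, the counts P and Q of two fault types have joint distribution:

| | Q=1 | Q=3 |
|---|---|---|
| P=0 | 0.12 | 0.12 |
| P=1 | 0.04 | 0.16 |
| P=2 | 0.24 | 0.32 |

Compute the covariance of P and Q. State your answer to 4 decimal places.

E[P] = 1.32,  E[Q] = 2.2
E[PQ] = 2.92
Cov(P,Q) = E[PQ] − E[P]E[Q] = 2.92 − (1.32)(2.2) = 0.016

0.0160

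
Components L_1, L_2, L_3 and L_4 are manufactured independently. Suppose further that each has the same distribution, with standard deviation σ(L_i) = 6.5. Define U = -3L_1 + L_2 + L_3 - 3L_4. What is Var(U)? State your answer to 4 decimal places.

845.0000

Var(L_i) = (6.5)² = 42.25
By independence, Var(U) = (-3)²Var(L_1) + (1)²Var(L_2) + (1)²Var(L_3) + (-3)²Var(L_4)
= (-3)²·42.25 + (1)²·42.25 + (1)²·42.25 + (-3)²·42.25 = 845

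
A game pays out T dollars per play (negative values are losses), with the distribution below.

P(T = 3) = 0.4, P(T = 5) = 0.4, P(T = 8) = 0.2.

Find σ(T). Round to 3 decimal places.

1.833

E[T] = (3)(0.4) + (5)(0.4) + (8)(0.2) = 4.8
E[T²] = (3)²(0.4) + (5)²(0.4) + (8)²(0.2) = 26.4
Var(T) = E[T²] − (E[T])² = 26.4 − (4.8)² = 3.36
σ(T) = √3.36 ≈ 1.833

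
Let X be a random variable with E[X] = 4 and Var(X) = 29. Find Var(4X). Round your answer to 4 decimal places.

464.0000

Var(4X) = (4)²·Var(X) = 16·29 = 464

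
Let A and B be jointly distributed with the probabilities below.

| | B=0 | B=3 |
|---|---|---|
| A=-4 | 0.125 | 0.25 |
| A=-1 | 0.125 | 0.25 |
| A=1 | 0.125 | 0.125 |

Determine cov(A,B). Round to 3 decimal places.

E[A] = -1.625,  E[B] = 1.875
E[AB] = -3.375
cov(A,B) = E[AB] − E[A]E[B] = -3.375 − (-1.625)(1.875) = -0.328125

-0.328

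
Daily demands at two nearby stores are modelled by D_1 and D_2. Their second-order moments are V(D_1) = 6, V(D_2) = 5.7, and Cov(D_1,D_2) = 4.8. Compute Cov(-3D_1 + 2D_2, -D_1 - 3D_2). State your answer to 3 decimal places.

17.400

Cov(-3D_1 + 2D_2, -D_1 - 3D_2) = (-3)(-1)V(D_1) + (2)(-3)V(D_2) + [(-3)(-3) + (2)(-1)]Cov(D_1,D_2)
= 3·6 + -6·5.7 + 7·4.8 = 17.4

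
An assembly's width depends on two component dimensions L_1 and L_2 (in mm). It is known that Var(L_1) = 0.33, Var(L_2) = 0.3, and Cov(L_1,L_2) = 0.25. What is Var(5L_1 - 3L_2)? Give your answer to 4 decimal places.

Var(5L_1 - 3L_2) = (5)²·Var(L_1) + (-3)²·Var(L_2) + 2·(5)·(-3)·Cov(L_1,L_2)
= 25·0.33 + 9·0.3 + -30·0.25 = 3.45

3.4500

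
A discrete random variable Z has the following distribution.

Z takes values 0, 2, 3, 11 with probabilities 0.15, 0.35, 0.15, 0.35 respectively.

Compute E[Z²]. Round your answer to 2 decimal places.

E[Z²] = (0)²(0.15) + (2)²(0.35) + (3)²(0.15) + (11)²(0.35) = 45.1

45.10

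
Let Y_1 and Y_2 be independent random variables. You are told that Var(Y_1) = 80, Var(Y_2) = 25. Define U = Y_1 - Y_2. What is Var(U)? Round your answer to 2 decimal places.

105.00

By independence, Var(U) = (1)²Var(Y_1) + (-1)²Var(Y_2)
= (1)²·80 + (-1)²·25 = 105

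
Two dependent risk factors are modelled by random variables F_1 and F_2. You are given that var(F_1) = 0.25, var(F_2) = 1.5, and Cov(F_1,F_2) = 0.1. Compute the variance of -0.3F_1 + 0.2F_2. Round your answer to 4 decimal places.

0.0705

var(-0.3F_1 + 0.2F_2) = (-0.3)²·var(F_1) + (0.2)²·var(F_2) + 2·(-0.3)·(0.2)·Cov(F_1,F_2)
= 0.09·0.25 + 0.04·1.5 + -0.12·0.1 = 0.0705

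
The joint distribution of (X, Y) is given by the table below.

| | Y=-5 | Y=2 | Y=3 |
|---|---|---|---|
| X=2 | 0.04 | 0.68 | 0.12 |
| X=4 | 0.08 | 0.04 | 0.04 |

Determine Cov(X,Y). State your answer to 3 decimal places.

E[X] = 2.32,  E[Y] = 1.32
E[XY] = 2.24
Cov(X,Y) = E[XY] − E[X]E[Y] = 2.24 − (2.32)(1.32) = -0.8224

-0.822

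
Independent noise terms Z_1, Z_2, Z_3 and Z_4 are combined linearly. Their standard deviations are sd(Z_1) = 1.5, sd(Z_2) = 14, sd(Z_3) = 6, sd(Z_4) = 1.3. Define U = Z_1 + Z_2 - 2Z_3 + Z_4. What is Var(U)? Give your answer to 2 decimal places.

343.94

Var(Z_1) = 2.25, Var(Z_2) = 196, Var(Z_3) = 36, Var(Z_4) = 1.69
By independence, Var(U) = (1)²Var(Z_1) + (1)²Var(Z_2) + (-2)²Var(Z_3) + (1)²Var(Z_4)
= (1)²·2.25 + (1)²·196 + (-2)²·36 + (1)²·1.69 = 343.94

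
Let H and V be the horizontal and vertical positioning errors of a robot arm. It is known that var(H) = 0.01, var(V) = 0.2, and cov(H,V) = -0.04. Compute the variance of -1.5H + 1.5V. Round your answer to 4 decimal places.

var(-1.5H + 1.5V) = (-1.5)²·var(H) + (1.5)²·var(V) + 2·(-1.5)·(1.5)·cov(H,V)
= 2.25·0.01 + 2.25·0.2 + -4.5·-0.04 = 0.6525

0.6525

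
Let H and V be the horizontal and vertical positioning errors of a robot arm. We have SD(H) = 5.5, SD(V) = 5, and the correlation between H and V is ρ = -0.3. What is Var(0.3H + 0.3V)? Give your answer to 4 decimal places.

3.4875

Var(H) = (5.5)² = 30.25;  Var(V) = (5)² = 25
Cov(H,V) = ρ·SD(H)·SD(V) = -0.3·5.5·5 = -8.25
Var(0.3H + 0.3V) = (0.3)²·Var(H) + (0.3)²·Var(V) + 2·(0.3)·(0.3)·Cov(H,V)
= 0.09·30.25 + 0.09·25 + 0.18·-8.25 = 3.4875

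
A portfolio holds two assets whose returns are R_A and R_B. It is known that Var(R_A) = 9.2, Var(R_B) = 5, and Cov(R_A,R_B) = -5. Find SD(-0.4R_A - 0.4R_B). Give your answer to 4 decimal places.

Var(-0.4R_A - 0.4R_B) = (-0.4)²·Var(R_A) + (-0.4)²·Var(R_B) + 2·(-0.4)·(-0.4)·Cov(R_A,R_B)
= 0.16·9.2 + 0.16·5 + 0.32·-5 = 0.672
SD(-0.4R_A - 0.4R_B) = √0.672 ≈ 0.8198

0.8198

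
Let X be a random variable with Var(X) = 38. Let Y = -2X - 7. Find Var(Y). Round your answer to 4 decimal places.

152.0000

Var(-2X - 7) = (-2)²·Var(X) = 4·38 = 152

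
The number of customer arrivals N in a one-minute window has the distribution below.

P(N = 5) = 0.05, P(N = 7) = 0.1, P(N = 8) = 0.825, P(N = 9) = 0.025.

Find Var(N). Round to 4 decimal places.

0.5244

E[N] = (5)(0.05) + (7)(0.1) + (8)(0.825) + (9)(0.025) = 7.775
E[N²] = (5)²(0.05) + (7)²(0.1) + (8)²(0.825) + (9)²(0.025) = 60.975
Var(N) = E[N²] − (E[N])² = 60.975 − (7.775)² = 0.524375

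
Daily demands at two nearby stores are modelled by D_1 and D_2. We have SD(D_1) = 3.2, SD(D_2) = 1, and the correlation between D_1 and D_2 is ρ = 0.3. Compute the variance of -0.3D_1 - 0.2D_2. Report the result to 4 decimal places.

1.0768

Var(D_1) = (3.2)² = 10.24;  Var(D_2) = (1)² = 1
Cov(D_1,D_2) = ρ·SD(D_1)·SD(D_2) = 0.3·3.2·1 = 0.96
Var(-0.3D_1 - 0.2D_2) = (-0.3)²·Var(D_1) + (-0.2)²·Var(D_2) + 2·(-0.3)·(-0.2)·Cov(D_1,D_2)
= 0.09·10.24 + 0.04·1 + 0.12·0.96 = 1.0768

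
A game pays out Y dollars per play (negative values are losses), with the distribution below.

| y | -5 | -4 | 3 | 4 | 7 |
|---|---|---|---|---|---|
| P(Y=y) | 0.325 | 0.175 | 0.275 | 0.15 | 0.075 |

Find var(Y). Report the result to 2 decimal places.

19.33

E[Y] = (-5)(0.325) + (-4)(0.175) + (3)(0.275) + (4)(0.15) + (7)(0.075) = -0.375
E[Y²] = (-5)²(0.325) + (-4)²(0.175) + (3)²(0.275) + (4)²(0.15) + (7)²(0.075) = 19.475
var(Y) = E[Y²] − (E[Y])² = 19.475 − (-0.375)² = 19.334375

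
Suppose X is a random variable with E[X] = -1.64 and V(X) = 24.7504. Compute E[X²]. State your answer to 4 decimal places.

E[X²] = V(X) + (E[X])² = 24.7504 + (-1.64)² = 27.44

27.4400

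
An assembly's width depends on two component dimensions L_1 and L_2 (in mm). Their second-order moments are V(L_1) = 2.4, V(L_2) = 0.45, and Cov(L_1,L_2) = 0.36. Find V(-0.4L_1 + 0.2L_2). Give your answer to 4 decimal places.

V(-0.4L_1 + 0.2L_2) = (-0.4)²·V(L_1) + (0.2)²·V(L_2) + 2·(-0.4)·(0.2)·Cov(L_1,L_2)
= 0.16·2.4 + 0.04·0.45 + -0.16·0.36 = 0.3444

0.3444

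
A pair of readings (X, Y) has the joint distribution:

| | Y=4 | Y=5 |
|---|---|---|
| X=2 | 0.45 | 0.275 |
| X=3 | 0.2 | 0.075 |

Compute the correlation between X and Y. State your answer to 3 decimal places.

E[X] = 2.275,  E[Y] = 4.35
E[XY] = 9.875
Cov(X,Y) = E[XY] − E[X]E[Y] = 9.875 − (2.275)(4.35) = -0.02125
V(X) = 0.199375,  V(Y) = 0.2275
ρ = -0.02125 / √(0.199375·0.2275) ≈ -0.100

-0.100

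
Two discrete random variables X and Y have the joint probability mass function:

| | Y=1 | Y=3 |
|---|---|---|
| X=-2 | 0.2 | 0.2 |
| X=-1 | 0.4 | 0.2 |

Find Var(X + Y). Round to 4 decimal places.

1.0400

E[X] = -1.4,  E[Y] = 1.8,  E[XY] = -2.6
Var(X) = 2.2 − (-1.4)² = 0.24;  Var(Y) = 4.2 − (1.8)² = 0.96
cov(X,Y) = -2.6 − (-1.4)(1.8) = -0.08
Var(X + Y) = (1)²·0.24 + (1)²·0.96 + 2·(1)·(1)·-0.08 = 1.04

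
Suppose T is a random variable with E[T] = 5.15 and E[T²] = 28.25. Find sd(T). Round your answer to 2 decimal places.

1.31

V(T) = 28.25 − (5.15)² = 1.7275
sd(T) = √1.7275 ≈ 1.31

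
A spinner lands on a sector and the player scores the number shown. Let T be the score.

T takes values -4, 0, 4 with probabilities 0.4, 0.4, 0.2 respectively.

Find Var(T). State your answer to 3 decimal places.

E[T] = (-4)(0.4) + (0)(0.4) + (4)(0.2) = -0.8
E[T²] = (-4)²(0.4) + (0)²(0.4) + (4)²(0.2) = 9.6
Var(T) = E[T²] − (E[T])² = 9.6 − (-0.8)² = 8.96

8.960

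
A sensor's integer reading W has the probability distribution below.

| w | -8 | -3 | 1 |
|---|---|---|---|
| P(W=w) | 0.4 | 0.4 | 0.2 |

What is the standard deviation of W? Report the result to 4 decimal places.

3.4293

E[W] = (-8)(0.4) + (-3)(0.4) + (1)(0.2) = -4.2
E[W²] = (-8)²(0.4) + (-3)²(0.4) + (1)²(0.2) = 29.4
V(W) = E[W²] − (E[W])² = 29.4 − (-4.2)² = 11.76
σ(W) = √11.76 ≈ 3.4293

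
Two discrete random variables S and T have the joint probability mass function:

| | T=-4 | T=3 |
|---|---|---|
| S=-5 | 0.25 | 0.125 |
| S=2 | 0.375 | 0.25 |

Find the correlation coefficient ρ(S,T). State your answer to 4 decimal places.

E[S] = -0.625,  E[T] = -1.375
E[ST] = 1.625
cov(S,T) = E[ST] − E[S]E[T] = 1.625 − (-0.625)(-1.375) = 0.765625
Var(S) = 11.484375,  Var(T) = 11.484375
ρ = 0.765625 / √(11.484375·11.484375) ≈ 0.0667

0.0667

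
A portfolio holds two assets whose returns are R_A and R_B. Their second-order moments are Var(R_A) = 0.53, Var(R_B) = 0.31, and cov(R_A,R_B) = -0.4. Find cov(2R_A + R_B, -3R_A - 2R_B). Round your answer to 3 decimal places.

cov(2R_A + R_B, -3R_A - 2R_B) = (2)(-3)Var(R_A) + (1)(-2)Var(R_B) + [(2)(-2) + (1)(-3)]cov(R_A,R_B)
= -6·0.53 + -2·0.31 + -7·-0.4 = -1

-1.000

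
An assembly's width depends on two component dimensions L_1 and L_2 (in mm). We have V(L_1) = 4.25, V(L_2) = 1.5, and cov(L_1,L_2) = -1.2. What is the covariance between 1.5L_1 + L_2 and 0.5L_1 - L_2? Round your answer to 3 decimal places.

2.888

cov(1.5L_1 + L_2, 0.5L_1 - L_2) = (1.5)(0.5)V(L_1) + (1)(-1)V(L_2) + [(1.5)(-1) + (1)(0.5)]cov(L_1,L_2)
= 0.75·4.25 + -1·1.5 + -1·-1.2 = 2.8875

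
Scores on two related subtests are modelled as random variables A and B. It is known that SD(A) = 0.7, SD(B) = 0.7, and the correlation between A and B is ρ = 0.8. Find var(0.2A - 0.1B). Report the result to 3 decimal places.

var(A) = (0.7)² = 0.49;  var(B) = (0.7)² = 0.49
cov(A,B) = ρ·SD(A)·SD(B) = 0.8·0.7·0.7 = 0.392
var(0.2A - 0.1B) = (0.2)²·var(A) + (-0.1)²·var(B) + 2·(0.2)·(-0.1)·cov(A,B)
= 0.04·0.49 + 0.01·0.49 + -0.04·0.392 = 0.00882

0.009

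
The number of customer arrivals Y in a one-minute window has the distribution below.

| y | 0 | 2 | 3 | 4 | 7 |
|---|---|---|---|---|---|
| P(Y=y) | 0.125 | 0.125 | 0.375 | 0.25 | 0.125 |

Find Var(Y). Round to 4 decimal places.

3.4375

E[Y] = (0)(0.125) + (2)(0.125) + (3)(0.375) + (4)(0.25) + (7)(0.125) = 3.25
E[Y²] = (0)²(0.125) + (2)²(0.125) + (3)²(0.375) + (4)²(0.25) + (7)²(0.125) = 14
Var(Y) = E[Y²] − (E[Y])² = 14 − (3.25)² = 3.4375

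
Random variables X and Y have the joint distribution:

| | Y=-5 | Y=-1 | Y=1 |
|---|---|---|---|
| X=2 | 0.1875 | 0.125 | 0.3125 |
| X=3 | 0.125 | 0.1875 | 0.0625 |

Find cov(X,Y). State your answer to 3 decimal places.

-0.188

E[X] = 2.375,  E[Y] = -1.5
E[XY] = -3.75
cov(X,Y) = E[XY] − E[X]E[Y] = -3.75 − (2.375)(-1.5) = -0.1875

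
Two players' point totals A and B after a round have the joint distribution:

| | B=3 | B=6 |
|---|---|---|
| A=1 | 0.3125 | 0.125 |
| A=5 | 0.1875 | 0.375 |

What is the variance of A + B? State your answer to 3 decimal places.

E[A] = 3.25,  E[B] = 4.5,  E[AB] = 15.75
Var(A) = 14.5 − (3.25)² = 3.9375;  Var(B) = 22.5 − (4.5)² = 2.25
Cov(A,B) = 15.75 − (3.25)(4.5) = 1.125
Var(A + B) = (1)²·3.9375 + (1)²·2.25 + 2·(1)·(1)·1.125 = 8.4375

8.438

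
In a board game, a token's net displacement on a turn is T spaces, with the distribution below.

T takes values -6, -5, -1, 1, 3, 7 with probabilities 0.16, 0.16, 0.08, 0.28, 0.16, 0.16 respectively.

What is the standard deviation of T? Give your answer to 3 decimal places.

4.404

E[T] = (-6)(0.16) + (-5)(0.16) + (-1)(0.08) + (1)(0.28) + (3)(0.16) + (7)(0.16) = 0.04
E[T²] = (-6)²(0.16) + (-5)²(0.16) + (-1)²(0.08) + (1)²(0.28) + (3)²(0.16) + (7)²(0.16) = 19.4
Var(T) = E[T²] − (E[T])² = 19.4 − (0.04)² = 19.3984
SD(T) = √19.3984 ≈ 4.404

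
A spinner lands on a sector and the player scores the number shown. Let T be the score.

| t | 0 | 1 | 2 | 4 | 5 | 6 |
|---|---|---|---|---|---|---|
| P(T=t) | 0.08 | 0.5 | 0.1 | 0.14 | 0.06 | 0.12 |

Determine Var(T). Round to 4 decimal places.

3.7616

E[T] = (0)(0.08) + (1)(0.5) + (2)(0.1) + (4)(0.14) + (5)(0.06) + (6)(0.12) = 2.28
E[T²] = (0)²(0.08) + (1)²(0.5) + (2)²(0.1) + (4)²(0.14) + (5)²(0.06) + (6)²(0.12) = 8.96
Var(T) = E[T²] − (E[T])² = 8.96 − (2.28)² = 3.7616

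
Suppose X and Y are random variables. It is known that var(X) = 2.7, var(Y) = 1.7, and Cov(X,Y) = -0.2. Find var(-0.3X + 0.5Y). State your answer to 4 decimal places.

var(-0.3X + 0.5Y) = (-0.3)²·var(X) + (0.5)²·var(Y) + 2·(-0.3)·(0.5)·Cov(X,Y)
= 0.09·2.7 + 0.25·1.7 + -0.3·-0.2 = 0.728

0.7280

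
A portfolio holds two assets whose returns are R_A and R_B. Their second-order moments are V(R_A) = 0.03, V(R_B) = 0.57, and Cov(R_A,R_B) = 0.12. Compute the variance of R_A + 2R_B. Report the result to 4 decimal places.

2.7900

V(R_A + 2R_B) = (1)²·V(R_A) + (2)²·V(R_B) + 2·(1)·(2)·Cov(R_A,R_B)
= 1·0.03 + 4·0.57 + 4·0.12 = 2.79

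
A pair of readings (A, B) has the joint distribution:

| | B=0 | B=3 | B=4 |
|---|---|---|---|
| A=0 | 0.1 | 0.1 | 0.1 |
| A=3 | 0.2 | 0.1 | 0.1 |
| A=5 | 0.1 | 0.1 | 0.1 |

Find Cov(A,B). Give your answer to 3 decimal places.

-0.070

E[A] = 2.7,  E[B] = 2.1
E[AB] = 5.6
Cov(A,B) = E[AB] − E[A]E[B] = 5.6 − (2.7)(2.1) = -0.07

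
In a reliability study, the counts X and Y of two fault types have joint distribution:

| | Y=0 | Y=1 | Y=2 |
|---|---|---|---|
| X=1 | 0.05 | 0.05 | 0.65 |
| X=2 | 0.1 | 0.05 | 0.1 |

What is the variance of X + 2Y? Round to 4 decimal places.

E[X] = 1.25,  E[Y] = 1.6,  E[XY] = 1.85
V(X) = 1.75 − (1.25)² = 0.1875;  V(Y) = 3.1 − (1.6)² = 0.54
Cov(X,Y) = 1.85 − (1.25)(1.6) = -0.15
V(X + 2Y) = (1)²·0.1875 + (2)²·0.54 + 2·(1)·(2)·-0.15 = 1.7475

1.7475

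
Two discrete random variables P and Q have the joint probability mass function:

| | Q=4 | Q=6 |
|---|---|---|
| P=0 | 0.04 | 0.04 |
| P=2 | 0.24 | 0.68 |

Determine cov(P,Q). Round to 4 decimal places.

0.0704

E[P] = 1.84,  E[Q] = 5.44
E[PQ] = 10.08
cov(P,Q) = E[PQ] − E[P]E[Q] = 10.08 − (1.84)(5.44) = 0.0704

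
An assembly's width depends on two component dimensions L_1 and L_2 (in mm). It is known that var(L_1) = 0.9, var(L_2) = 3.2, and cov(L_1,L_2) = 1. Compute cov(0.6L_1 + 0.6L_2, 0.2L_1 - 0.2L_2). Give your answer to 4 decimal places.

-0.2760

cov(0.6L_1 + 0.6L_2, 0.2L_1 - 0.2L_2) = (0.6)(0.2)var(L_1) + (0.6)(-0.2)var(L_2) + [(0.6)(-0.2) + (0.6)(0.2)]cov(L_1,L_2)
= 0.12·0.9 + -0.12·3.2 + 0·1 = -0.276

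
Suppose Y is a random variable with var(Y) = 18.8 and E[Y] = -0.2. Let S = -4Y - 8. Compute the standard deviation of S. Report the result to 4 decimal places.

17.3436

var(-4Y - 8) = (-4)²·18.8 = 300.8
SD(S) = √300.8 ≈ 17.3436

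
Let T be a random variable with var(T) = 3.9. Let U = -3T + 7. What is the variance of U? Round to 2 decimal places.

var(-3T + 7) = (-3)²·var(T) = 9·3.9 = 35.1

35.10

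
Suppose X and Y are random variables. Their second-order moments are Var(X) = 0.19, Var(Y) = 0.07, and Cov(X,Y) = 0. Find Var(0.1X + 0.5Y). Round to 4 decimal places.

Var(0.1X + 0.5Y) = (0.1)²·Var(X) + (0.5)²·Var(Y) + 2·(0.1)·(0.5)·Cov(X,Y)
= 0.01·0.19 + 0.25·0.07 + 0.1·0 = 0.0194

0.0194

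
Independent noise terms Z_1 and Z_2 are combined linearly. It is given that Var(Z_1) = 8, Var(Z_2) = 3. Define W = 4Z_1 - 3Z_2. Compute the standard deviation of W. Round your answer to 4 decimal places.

12.4499

By independence, Var(W) = (4)²Var(Z_1) + (-3)²Var(Z_2)
= (4)²·8 + (-3)²·3 = 155
sd(W) = √155 ≈ 12.4499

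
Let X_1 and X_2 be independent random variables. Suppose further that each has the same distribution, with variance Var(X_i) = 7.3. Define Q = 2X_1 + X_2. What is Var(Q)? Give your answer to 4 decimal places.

By independence, Var(Q) = (2)²Var(X_1) + (1)²Var(X_2)
= (2)²·7.3 + (1)²·7.3 = 36.5

36.5000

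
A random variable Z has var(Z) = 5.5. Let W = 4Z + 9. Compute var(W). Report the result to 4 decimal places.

var(4Z + 9) = (4)²·var(Z) = 16·5.5 = 88

88.0000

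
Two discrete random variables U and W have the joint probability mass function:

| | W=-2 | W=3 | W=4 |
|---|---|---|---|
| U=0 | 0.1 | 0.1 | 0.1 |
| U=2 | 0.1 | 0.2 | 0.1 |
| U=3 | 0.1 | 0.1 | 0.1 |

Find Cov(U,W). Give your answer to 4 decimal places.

0.0400

E[U] = 1.7,  E[W] = 1.8
E[UW] = 3.1
Cov(U,W) = E[UW] − E[U]E[W] = 3.1 − (1.7)(1.8) = 0.04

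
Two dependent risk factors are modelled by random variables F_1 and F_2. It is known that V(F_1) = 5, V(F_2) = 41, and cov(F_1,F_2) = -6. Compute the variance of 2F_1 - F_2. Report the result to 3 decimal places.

V(2F_1 - F_2) = (2)²·V(F_1) + (-1)²·V(F_2) + 2·(2)·(-1)·cov(F_1,F_2)
= 4·5 + 1·41 + -4·-6 = 85

85.000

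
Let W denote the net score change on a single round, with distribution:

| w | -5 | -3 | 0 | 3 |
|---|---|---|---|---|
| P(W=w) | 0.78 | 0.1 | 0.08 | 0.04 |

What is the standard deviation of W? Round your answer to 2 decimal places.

E[W] = (-5)(0.78) + (-3)(0.1) + (0)(0.08) + (3)(0.04) = -4.08
E[W²] = (-5)²(0.78) + (-3)²(0.1) + (0)²(0.08) + (3)²(0.04) = 20.76
V(W) = E[W²] − (E[W])² = 20.76 − (-4.08)² = 4.1136
sd(W) = √4.1136 ≈ 2.03

2.03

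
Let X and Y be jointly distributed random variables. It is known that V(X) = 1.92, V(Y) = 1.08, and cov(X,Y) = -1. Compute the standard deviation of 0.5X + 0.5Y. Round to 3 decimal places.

0.500

V(0.5X + 0.5Y) = (0.5)²·V(X) + (0.5)²·V(Y) + 2·(0.5)·(0.5)·cov(X,Y)
= 0.25·1.92 + 0.25·1.08 + 0.5·-1 = 0.25
sd(0.5X + 0.5Y) = √0.25 ≈ 0.500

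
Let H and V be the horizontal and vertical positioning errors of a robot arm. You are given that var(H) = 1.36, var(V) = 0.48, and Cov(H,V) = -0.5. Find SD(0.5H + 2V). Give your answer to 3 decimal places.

var(0.5H + 2V) = (0.5)²·var(H) + (2)²·var(V) + 2·(0.5)·(2)·Cov(H,V)
= 0.25·1.36 + 4·0.48 + 2·-0.5 = 1.26
SD(0.5H + 2V) = √1.26 ≈ 1.122

1.122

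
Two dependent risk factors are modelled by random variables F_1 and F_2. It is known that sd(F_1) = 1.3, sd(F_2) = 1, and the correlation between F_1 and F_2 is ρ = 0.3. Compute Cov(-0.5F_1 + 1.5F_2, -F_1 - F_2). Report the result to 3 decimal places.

-1.045

var(F_1) = (1.3)² = 1.69;  var(F_2) = (1)² = 1
Cov(F_1,F_2) = ρ·sd(F_1)·sd(F_2) = 0.3·1.3·1 = 0.39
Cov(-0.5F_1 + 1.5F_2, -F_1 - F_2) = (-0.5)(-1)var(F_1) + (1.5)(-1)var(F_2) + [(-0.5)(-1) + (1.5)(-1)]Cov(F_1,F_2)
= 0.5·1.69 + -1.5·1 + -1·0.39 = -1.045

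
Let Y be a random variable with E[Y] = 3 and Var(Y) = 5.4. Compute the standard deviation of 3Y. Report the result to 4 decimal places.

6.9714

Var(3Y) = (3)²·5.4 = 48.6
SD(3Y) = √48.6 ≈ 6.9714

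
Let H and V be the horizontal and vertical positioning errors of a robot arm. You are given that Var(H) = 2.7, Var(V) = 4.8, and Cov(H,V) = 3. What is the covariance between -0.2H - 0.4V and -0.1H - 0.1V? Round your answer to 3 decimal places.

Cov(-0.2H - 0.4V, -0.1H - 0.1V) = (-0.2)(-0.1)Var(H) + (-0.4)(-0.1)Var(V) + [(-0.2)(-0.1) + (-0.4)(-0.1)]Cov(H,V)
= 0.02·2.7 + 0.04·4.8 + 0.06·3 = 0.426

0.426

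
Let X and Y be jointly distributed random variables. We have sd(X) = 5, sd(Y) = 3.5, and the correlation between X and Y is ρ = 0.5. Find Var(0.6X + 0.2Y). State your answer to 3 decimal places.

11.590

Var(X) = (5)² = 25;  Var(Y) = (3.5)² = 12.25
Cov(X,Y) = ρ·sd(X)·sd(Y) = 0.5·5·3.5 = 8.75
Var(0.6X + 0.2Y) = (0.6)²·Var(X) + (0.2)²·Var(Y) + 2·(0.6)·(0.2)·Cov(X,Y)
= 0.36·25 + 0.04·12.25 + 0.24·8.75 = 11.59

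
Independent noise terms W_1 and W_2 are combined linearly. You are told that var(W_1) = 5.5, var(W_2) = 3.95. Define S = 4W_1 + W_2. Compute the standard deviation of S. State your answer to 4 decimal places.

By independence, var(S) = (4)²var(W_1) + (1)²var(W_2)
= (4)²·5.5 + (1)²·3.95 = 91.95
SD(S) = √91.95 ≈ 9.5891

9.5891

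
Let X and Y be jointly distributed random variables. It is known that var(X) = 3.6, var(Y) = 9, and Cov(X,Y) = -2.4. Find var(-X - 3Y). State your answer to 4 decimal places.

var(-X - 3Y) = (-1)²·var(X) + (-3)²·var(Y) + 2·(-1)·(-3)·Cov(X,Y)
= 1·3.6 + 9·9 + 6·-2.4 = 70.2

70.2000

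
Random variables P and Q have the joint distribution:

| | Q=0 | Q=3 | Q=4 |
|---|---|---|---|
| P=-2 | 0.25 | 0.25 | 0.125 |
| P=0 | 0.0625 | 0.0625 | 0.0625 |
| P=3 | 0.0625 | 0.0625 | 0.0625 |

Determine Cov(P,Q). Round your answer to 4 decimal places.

0.2734

E[P] = -0.6875,  E[Q] = 2.125
E[PQ] = -1.1875
Cov(P,Q) = E[PQ] − E[P]E[Q] = -1.1875 − (-0.6875)(2.125) = 0.2734375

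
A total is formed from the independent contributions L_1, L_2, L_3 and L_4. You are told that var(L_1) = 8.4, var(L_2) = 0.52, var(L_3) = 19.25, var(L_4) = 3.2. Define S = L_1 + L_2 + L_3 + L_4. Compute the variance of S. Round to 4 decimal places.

By independence, var(S) = (1)²var(L_1) + (1)²var(L_2) + (1)²var(L_3) + (1)²var(L_4)
= (1)²·8.4 + (1)²·0.52 + (1)²·19.25 + (1)²·3.2 = 31.37

31.3700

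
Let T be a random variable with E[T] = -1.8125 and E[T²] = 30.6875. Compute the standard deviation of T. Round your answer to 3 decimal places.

V(T) = 30.6875 − (-1.8125)² = 27.40234375
σ(T) = √27.40234375 ≈ 5.235

5.235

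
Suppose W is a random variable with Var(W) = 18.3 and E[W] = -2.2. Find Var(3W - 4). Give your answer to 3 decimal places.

Var(3W - 4) = (3)²·Var(W) = 9·18.3 = 164.7

164.700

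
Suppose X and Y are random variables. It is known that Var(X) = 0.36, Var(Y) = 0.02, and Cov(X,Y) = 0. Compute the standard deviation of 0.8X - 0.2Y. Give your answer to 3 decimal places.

Var(0.8X - 0.2Y) = (0.8)²·Var(X) + (-0.2)²·Var(Y) + 2·(0.8)·(-0.2)·Cov(X,Y)
= 0.64·0.36 + 0.04·0.02 + -0.32·0 = 0.2312
sd(0.8X - 0.2Y) = √0.2312 ≈ 0.481

0.481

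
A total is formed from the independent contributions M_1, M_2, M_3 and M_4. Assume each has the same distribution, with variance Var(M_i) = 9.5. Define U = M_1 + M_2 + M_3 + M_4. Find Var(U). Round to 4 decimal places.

38.0000

By independence, Var(U) = (1)²Var(M_1) + (1)²Var(M_2) + (1)²Var(M_3) + (1)²Var(M_4)
= (1)²·9.5 + (1)²·9.5 + (1)²·9.5 + (1)²·9.5 = 38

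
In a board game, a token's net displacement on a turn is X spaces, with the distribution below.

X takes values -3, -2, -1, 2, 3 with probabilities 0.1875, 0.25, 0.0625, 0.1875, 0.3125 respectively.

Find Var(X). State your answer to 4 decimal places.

6.2773

E[X] = (-3)(0.1875) + (-2)(0.25) + (-1)(0.0625) + (2)(0.1875) + (3)(0.3125) = 0.1875
E[X²] = (-3)²(0.1875) + (-2)²(0.25) + (-1)²(0.0625) + (2)²(0.1875) + (3)²(0.3125) = 6.3125
Var(X) = E[X²] − (E[X])² = 6.3125 − (0.1875)² = 6.27734375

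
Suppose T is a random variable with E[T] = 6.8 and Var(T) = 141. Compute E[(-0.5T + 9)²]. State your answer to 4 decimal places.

E[-0.5T + 9] = -0.5·6.8 + 9 = 5.6
Var(-0.5T + 9) = (-0.5)²·141 = 35.25
E[(-0.5T + 9)²] = Var((-0.5T + 9)) + (E[(-0.5T + 9)])² = 35.25 + (5.6)² = 66.61

66.6100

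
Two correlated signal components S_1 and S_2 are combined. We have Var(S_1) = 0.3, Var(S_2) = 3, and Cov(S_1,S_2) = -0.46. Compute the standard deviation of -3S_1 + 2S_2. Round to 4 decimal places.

Var(-3S_1 + 2S_2) = (-3)²·Var(S_1) + (2)²·Var(S_2) + 2·(-3)·(2)·Cov(S_1,S_2)
= 9·0.3 + 4·3 + -12·-0.46 = 20.22
sd(-3S_1 + 2S_2) = √20.22 ≈ 4.4967

4.4967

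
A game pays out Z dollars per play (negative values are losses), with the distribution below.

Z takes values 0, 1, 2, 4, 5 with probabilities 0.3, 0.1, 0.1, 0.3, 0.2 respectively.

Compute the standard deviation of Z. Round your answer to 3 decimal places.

2.012

E[Z] = (0)(0.3) + (1)(0.1) + (2)(0.1) + (4)(0.3) + (5)(0.2) = 2.5
E[Z²] = (0)²(0.3) + (1)²(0.1) + (2)²(0.1) + (4)²(0.3) + (5)²(0.2) = 10.3
V(Z) = E[Z²] − (E[Z])² = 10.3 − (2.5)² = 4.05
σ(Z) = √4.05 ≈ 2.012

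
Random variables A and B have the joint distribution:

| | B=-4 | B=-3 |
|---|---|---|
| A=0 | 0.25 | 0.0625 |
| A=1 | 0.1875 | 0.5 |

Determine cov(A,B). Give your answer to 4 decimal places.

E[A] = 0.6875,  E[B] = -3.4375
E[AB] = -2.25
cov(A,B) = E[AB] − E[A]E[B] = -2.25 − (0.6875)(-3.4375) = 0.11328125

0.1133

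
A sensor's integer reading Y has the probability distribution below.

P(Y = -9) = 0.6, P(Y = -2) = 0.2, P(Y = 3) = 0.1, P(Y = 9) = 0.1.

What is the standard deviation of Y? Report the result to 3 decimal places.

6.102

E[Y] = (-9)(0.6) + (-2)(0.2) + (3)(0.1) + (9)(0.1) = -4.6
E[Y²] = (-9)²(0.6) + (-2)²(0.2) + (3)²(0.1) + (9)²(0.1) = 58.4
Var(Y) = E[Y²] − (E[Y])² = 58.4 − (-4.6)² = 37.24
SD(Y) = √37.24 ≈ 6.102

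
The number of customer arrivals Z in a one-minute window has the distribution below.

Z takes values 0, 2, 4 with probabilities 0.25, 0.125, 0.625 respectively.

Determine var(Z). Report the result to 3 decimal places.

E[Z] = (0)(0.25) + (2)(0.125) + (4)(0.625) = 2.75
E[Z²] = (0)²(0.25) + (2)²(0.125) + (4)²(0.625) = 10.5
var(Z) = E[Z²] − (E[Z])² = 10.5 − (2.75)² = 2.9375

2.938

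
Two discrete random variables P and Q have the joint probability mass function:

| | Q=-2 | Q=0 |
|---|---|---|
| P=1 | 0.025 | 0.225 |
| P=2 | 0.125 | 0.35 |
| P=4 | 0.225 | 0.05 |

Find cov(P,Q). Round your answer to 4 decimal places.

-0.6250

E[P] = 2.3,  E[Q] = -0.75
E[PQ] = -2.35
cov(P,Q) = E[PQ] − E[P]E[Q] = -2.35 − (2.3)(-0.75) = -0.625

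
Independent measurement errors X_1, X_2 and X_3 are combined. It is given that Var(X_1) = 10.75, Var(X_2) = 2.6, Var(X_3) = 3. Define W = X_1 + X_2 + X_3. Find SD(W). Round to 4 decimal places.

By independence, Var(W) = (1)²Var(X_1) + (1)²Var(X_2) + (1)²Var(X_3)
= (1)²·10.75 + (1)²·2.6 + (1)²·3 = 16.35
SD(W) = √16.35 ≈ 4.0435

4.0435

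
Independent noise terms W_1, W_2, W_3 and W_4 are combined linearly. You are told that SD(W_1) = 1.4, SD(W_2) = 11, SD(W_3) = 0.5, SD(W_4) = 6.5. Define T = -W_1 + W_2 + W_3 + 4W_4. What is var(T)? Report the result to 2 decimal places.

799.21

var(W_1) = 1.96, var(W_2) = 121, var(W_3) = 0.25, var(W_4) = 42.25
By independence, var(T) = (-1)²var(W_1) + (1)²var(W_2) + (1)²var(W_3) + (4)²var(W_4)
= (-1)²·1.96 + (1)²·121 + (1)²·0.25 + (4)²·42.25 = 799.21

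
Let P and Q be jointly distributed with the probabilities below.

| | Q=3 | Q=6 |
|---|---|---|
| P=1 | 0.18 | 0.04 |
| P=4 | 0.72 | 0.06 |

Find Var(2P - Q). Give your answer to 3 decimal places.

7.636

E[P] = 3.34,  E[Q] = 3.3,  E[PQ] = 10.86
Var(P) = 12.7 − (3.34)² = 1.5444;  Var(Q) = 11.7 − (3.3)² = 0.81
Cov(P,Q) = 10.86 − (3.34)(3.3) = -0.162
Var(2P - Q) = (2)²·1.5444 + (-1)²·0.81 + 2·(2)·(-1)·-0.162 = 7.6356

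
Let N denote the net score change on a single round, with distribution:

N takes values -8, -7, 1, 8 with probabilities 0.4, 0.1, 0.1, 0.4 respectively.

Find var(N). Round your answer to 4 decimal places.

E[N] = (-8)(0.4) + (-7)(0.1) + (1)(0.1) + (8)(0.4) = -0.6
E[N²] = (-8)²(0.4) + (-7)²(0.1) + (1)²(0.1) + (8)²(0.4) = 56.2
var(N) = E[N²] − (E[N])² = 56.2 − (-0.6)² = 55.84

55.8400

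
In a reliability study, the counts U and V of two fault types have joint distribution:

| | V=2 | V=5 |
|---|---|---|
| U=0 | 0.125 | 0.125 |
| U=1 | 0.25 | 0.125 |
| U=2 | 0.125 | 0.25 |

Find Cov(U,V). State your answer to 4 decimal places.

0.1875

E[U] = 1.125,  E[V] = 3.5
E[UV] = 4.125
Cov(U,V) = E[UV] − E[U]E[V] = 4.125 − (1.125)(3.5) = 0.1875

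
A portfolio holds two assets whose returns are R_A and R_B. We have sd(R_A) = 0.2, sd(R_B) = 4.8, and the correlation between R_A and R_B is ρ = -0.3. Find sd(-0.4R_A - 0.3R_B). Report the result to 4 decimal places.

V(R_A) = (0.2)² = 0.04;  V(R_B) = (4.8)² = 23.04
cov(R_A,R_B) = ρ·sd(R_A)·sd(R_B) = -0.3·0.2·4.8 = -0.288
V(-0.4R_A - 0.3R_B) = (-0.4)²·V(R_A) + (-0.3)²·V(R_B) + 2·(-0.4)·(-0.3)·cov(R_A,R_B)
= 0.16·0.04 + 0.09·23.04 + 0.24·-0.288 = 2.01088
sd(-0.4R_A - 0.3R_B) = √2.01088 ≈ 1.4181

1.4181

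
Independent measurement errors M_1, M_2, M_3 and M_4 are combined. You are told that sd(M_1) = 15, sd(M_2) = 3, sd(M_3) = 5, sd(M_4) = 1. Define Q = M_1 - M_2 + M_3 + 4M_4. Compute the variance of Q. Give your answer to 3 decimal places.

Var(M_1) = 225, Var(M_2) = 9, Var(M_3) = 25, Var(M_4) = 1
By independence, Var(Q) = (1)²Var(M_1) + (-1)²Var(M_2) + (1)²Var(M_3) + (4)²Var(M_4)
= (1)²·225 + (-1)²·9 + (1)²·25 + (4)²·1 = 275

275.000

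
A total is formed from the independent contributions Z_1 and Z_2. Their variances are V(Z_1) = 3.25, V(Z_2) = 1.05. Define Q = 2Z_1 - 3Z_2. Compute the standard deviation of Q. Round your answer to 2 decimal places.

By independence, V(Q) = (2)²V(Z_1) + (-3)²V(Z_2)
= (2)²·3.25 + (-3)²·1.05 = 22.45
sd(Q) = √22.45 ≈ 4.74

4.74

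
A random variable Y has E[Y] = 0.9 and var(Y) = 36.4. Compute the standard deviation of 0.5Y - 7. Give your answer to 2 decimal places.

var(0.5Y - 7) = (0.5)²·36.4 = 9.1
σ(0.5Y - 7) = √9.1 ≈ 3.02

3.02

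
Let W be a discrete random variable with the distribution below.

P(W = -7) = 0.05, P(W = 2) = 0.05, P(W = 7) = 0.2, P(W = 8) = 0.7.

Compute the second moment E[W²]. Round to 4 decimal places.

57.2500

E[W²] = (-7)²(0.05) + (2)²(0.05) + (7)²(0.2) + (8)²(0.7) = 57.25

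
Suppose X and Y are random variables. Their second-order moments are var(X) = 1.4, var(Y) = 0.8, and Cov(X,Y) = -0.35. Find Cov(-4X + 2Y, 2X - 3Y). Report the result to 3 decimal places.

Cov(-4X + 2Y, 2X - 3Y) = (-4)(2)var(X) + (2)(-3)var(Y) + [(-4)(-3) + (2)(2)]Cov(X,Y)
= -8·1.4 + -6·0.8 + 16·-0.35 = -21.6

-21.600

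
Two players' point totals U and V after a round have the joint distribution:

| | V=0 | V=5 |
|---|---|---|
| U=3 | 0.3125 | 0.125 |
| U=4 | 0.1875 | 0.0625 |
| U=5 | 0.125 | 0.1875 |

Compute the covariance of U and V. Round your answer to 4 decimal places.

0.5469

E[U] = 3.875,  E[V] = 1.875
E[UV] = 7.8125
cov(U,V) = E[UV] − E[U]E[V] = 7.8125 − (3.875)(1.875) = 0.546875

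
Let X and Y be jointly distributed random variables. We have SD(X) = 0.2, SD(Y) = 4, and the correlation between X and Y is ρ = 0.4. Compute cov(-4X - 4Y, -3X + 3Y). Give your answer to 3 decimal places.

V(X) = (0.2)² = 0.04;  V(Y) = (4)² = 16
cov(X,Y) = ρ·SD(X)·SD(Y) = 0.4·0.2·4 = 0.32
cov(-4X - 4Y, -3X + 3Y) = (-4)(-3)V(X) + (-4)(3)V(Y) + [(-4)(3) + (-4)(-3)]cov(X,Y)
= 12·0.04 + -12·16 + 0·0.32 = -191.52

-191.520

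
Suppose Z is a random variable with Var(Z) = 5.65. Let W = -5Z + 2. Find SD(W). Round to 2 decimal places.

11.88

Var(-5Z + 2) = (-5)²·5.65 = 141.25
SD(W) = √141.25 ≈ 11.88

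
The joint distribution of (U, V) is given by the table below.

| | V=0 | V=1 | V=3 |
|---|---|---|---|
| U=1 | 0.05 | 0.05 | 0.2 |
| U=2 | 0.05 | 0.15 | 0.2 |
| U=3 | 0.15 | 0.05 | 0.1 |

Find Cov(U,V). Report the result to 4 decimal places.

-0.3000

E[U] = 2,  E[V] = 1.75
E[UV] = 3.2
Cov(U,V) = E[UV] − E[U]E[V] = 3.2 − (2)(1.75) = -0.3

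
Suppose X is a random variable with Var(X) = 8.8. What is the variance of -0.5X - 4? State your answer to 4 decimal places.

Var(-0.5X - 4) = (-0.5)²·Var(X) = 0.25·8.8 = 2.2

2.2000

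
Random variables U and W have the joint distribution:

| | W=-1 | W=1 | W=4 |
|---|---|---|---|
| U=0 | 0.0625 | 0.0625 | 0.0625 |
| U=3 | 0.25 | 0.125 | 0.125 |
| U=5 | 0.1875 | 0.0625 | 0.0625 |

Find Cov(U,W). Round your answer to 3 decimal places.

E[U] = 3.0625,  E[W] = 0.75
E[UW] = 1.75
Cov(U,W) = E[UW] − E[U]E[W] = 1.75 − (3.0625)(0.75) = -0.546875

-0.547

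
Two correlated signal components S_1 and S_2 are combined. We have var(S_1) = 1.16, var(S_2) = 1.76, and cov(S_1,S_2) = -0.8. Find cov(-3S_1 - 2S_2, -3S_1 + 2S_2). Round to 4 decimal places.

cov(-3S_1 - 2S_2, -3S_1 + 2S_2) = (-3)(-3)var(S_1) + (-2)(2)var(S_2) + [(-3)(2) + (-2)(-3)]cov(S_1,S_2)
= 9·1.16 + -4·1.76 + 0·-0.8 = 3.4

3.4000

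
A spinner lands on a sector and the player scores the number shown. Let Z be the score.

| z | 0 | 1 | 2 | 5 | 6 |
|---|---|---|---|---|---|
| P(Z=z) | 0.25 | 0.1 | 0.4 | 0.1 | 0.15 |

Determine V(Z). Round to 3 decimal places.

4.310

E[Z] = (0)(0.25) + (1)(0.1) + (2)(0.4) + (5)(0.1) + (6)(0.15) = 2.3
E[Z²] = (0)²(0.25) + (1)²(0.1) + (2)²(0.4) + (5)²(0.1) + (6)²(0.15) = 9.6
V(Z) = E[Z²] − (E[Z])² = 9.6 − (2.3)² = 4.31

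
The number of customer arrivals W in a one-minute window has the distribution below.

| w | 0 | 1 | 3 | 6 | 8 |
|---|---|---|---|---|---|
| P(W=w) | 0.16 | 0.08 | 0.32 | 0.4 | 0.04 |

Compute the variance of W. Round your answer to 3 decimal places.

5.782

E[W] = (0)(0.16) + (1)(0.08) + (3)(0.32) + (6)(0.4) + (8)(0.04) = 3.76
E[W²] = (0)²(0.16) + (1)²(0.08) + (3)²(0.32) + (6)²(0.4) + (8)²(0.04) = 19.92
var(W) = E[W²] − (E[W])² = 19.92 − (3.76)² = 5.7824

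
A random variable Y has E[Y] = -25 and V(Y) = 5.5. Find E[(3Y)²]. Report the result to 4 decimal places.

E[3Y] = 3·-25 = -75
V(3Y) = (3)²·5.5 = 49.5
E[(3Y)²] = V((3Y)) + (E[(3Y)])² = 49.5 + (-75)² = 5674.5

5674.5000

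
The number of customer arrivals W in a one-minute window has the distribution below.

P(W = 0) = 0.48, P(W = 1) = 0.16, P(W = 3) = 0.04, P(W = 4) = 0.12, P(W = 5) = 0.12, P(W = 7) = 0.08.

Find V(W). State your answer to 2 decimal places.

E[W] = (0)(0.48) + (1)(0.16) + (3)(0.04) + (4)(0.12) + (5)(0.12) + (7)(0.08) = 1.92
E[W²] = (0)²(0.48) + (1)²(0.16) + (3)²(0.04) + (4)²(0.12) + (5)²(0.12) + (7)²(0.08) = 9.36
V(W) = E[W²] − (E[W])² = 9.36 − (1.92)² = 5.6736

5.67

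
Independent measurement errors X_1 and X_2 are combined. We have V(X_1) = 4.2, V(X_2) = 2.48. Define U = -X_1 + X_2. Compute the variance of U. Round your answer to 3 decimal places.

By independence, V(U) = (-1)²V(X_1) + (1)²V(X_2)
= (-1)²·4.2 + (1)²·2.48 = 6.68

6.680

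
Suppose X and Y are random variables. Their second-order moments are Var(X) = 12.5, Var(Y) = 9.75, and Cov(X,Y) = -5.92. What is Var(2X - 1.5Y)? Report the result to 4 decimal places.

Var(2X - 1.5Y) = (2)²·Var(X) + (-1.5)²·Var(Y) + 2·(2)·(-1.5)·Cov(X,Y)
= 4·12.5 + 2.25·9.75 + -6·-5.92 = 107.4575

107.4575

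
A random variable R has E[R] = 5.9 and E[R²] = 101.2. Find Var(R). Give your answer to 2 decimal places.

66.39

Var(R) = 101.2 − (5.9)² = 66.39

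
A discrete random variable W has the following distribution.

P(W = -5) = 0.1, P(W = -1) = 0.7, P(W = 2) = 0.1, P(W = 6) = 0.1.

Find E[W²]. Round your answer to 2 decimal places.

E[W²] = (-5)²(0.1) + (-1)²(0.7) + (2)²(0.1) + (6)²(0.1) = 7.2

7.20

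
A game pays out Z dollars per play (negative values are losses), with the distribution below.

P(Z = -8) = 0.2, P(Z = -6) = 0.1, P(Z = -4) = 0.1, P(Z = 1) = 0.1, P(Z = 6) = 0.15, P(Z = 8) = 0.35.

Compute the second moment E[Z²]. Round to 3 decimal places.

E[Z²] = (-8)²(0.2) + (-6)²(0.1) + (-4)²(0.1) + (1)²(0.1) + (6)²(0.15) + (8)²(0.35) = 45.9

45.900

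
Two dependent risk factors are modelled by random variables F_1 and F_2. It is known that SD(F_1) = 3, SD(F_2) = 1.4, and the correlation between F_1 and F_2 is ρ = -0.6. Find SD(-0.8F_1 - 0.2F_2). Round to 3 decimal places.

V(F_1) = (3)² = 9;  V(F_2) = (1.4)² = 1.96
Cov(F_1,F_2) = ρ·SD(F_1)·SD(F_2) = -0.6·3·1.4 = -2.52
V(-0.8F_1 - 0.2F_2) = (-0.8)²·V(F_1) + (-0.2)²·V(F_2) + 2·(-0.8)·(-0.2)·Cov(F_1,F_2)
= 0.64·9 + 0.04·1.96 + 0.32·-2.52 = 5.032
SD(-0.8F_1 - 0.2F_2) = √5.032 ≈ 2.243

2.243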